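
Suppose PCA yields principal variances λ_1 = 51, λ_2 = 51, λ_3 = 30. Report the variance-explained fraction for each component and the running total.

Step 1 — total variance = trace(Sigma) = Σ λ_i = 51 + 51 + 30 = 132.

Step 2 — fraction explained by component i = λ_i / Σ λ:
  PC1: 51/132 = 0.3864
  PC2: 51/132 = 0.3864
  PC3: 30/132 = 0.2273

Step 3 — cumulative fraction after k components = (λ_1 + ... + λ_k) / Σ λ:
  k = 1: 51/132 = 0.3864
  k = 2: (51 + 51)/132 = 102/132 = 0.7727
  k = 3: (51 + 51 + 30)/132 = 132/132 = 1

Summary (fraction, with percent):

explained: PC1 0.3864 (38.64%), PC2 0.3864 (38.64%), PC3 0.2273 (22.73%);  cumulative: 0.3864, 0.7727, 1


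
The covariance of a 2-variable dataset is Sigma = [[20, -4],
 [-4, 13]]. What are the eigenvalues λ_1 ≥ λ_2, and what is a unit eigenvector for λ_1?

Step 1 — characteristic polynomial of 2×2 Sigma:
  det(Sigma - λI) = λ² - trace · λ + det = 0.
  trace = 20 + 13 = 33, det = 20·13 - (-4)² = 244.
Step 2 — discriminant:
  Δ = trace² - 4·det = 1089 - 976 = 113.
Step 3 — eigenvalues:
  λ = (trace ± √Δ)/2 = (33 ± 10.6301)/2,
  λ_1 = 21.8151,  λ_2 = 11.1849.

Step 4 — unit eigenvector for λ_1: solve (Sigma - λ_1 I)v = 0. First row:
  (20 - 21.8151)·v_x + (-4)·v_y = 0, i.e. (-1.8151)·v_x + (-4)·v_y = 0,
  so v ∝ (b, λ_1 - a) = (-4, 1.8151); multiply by -1 so the first entry is positive: u = (4, -1.8151).
  ||u|| = √((4)² + (-1.8151)²) = √(19.2945) ≈ 4.3925,
  v_1 = u/||u|| ≈ (0.9106, -0.4132) (||v_1|| = 1).

λ_1 = 21.8151,  λ_2 = 11.1849;  v_1 ≈ (0.9106, -0.4132)


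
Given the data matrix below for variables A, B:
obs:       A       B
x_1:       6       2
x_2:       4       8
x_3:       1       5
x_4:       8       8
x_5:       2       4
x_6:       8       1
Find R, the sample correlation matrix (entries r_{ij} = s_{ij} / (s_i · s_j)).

Step 1 — column means:
  mean(A) = (6 + 4 + 1 + 8 + 2 + 8) / 6 = 29/6 = 4.8333
  mean(B) = (2 + 8 + 5 + 8 + 4 + 1) / 6 = 28/6 = 4.6667

Step 2 — sample variances and covariances s[i,j] = (1/(n-1)) · Σ_k (x_{k,i} - mean_i) · (x_{k,j} - mean_j), with n-1 = 5:
  s[A,A] = ((1.1667)·(1.1667) + (-0.8333)·(-0.8333) + (-3.8333)·(-3.8333) + (3.1667)·(3.1667) + (-2.8333)·(-2.8333) + (3.1667)·(3.1667)) / 5 = 44.8333/5 = 8.9667
  s[A,B] = ((1.1667)·(-2.6667) + (-0.8333)·(3.3333) + (-3.8333)·(0.3333) + (3.1667)·(3.3333) + (-2.8333)·(-0.6667) + (3.1667)·(-3.6667)) / 5 = -6.3333/5 = -1.2667
  s[B,B] = ((-2.6667)·(-2.6667) + (3.3333)·(3.3333) + (0.3333)·(0.3333) + (3.3333)·(3.3333) + (-0.6667)·(-0.6667) + (-3.6667)·(-3.6667)) / 5 = 43.3333/5 = 8.6667
  Sample standard deviations s_i = √(s[i,i]):
  s(A) = √(8.9667) = 2.9944
  s(B) = √(8.6667) = 2.9439

Step 3 — r_{ij} = s_{ij} / (s_i · s_j):
  r[A,A] = 1 (diagonal).
  r[A,B] = -1.2667 / (2.9944 · 2.9439) = -1.2667 / 8.8154 = -0.1437
  r[B,B] = 1 (diagonal).

R is symmetric with unit diagonal. Assembling:

R = [[1, -0.1437],
 [-0.1437, 1]]


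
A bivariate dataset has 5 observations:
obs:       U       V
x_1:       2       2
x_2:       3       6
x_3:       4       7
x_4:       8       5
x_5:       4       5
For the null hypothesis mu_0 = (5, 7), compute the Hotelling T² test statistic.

Step 1 — sample mean vector:
  mean(U) = (2 + 3 + 4 + 8 + 4) / 5 = 21/5 = 4.2
  mean(V) = (2 + 6 + 7 + 5 + 5) / 5 = 25/5 = 5
  x̄ = (4.2, 5),  deviation x̄ - mu_0 = (4.2, 5) - (5, 7) = (-0.8, -2).

Step 2 — sample covariance matrix, S[i,j] = (1/(n-1)) · Σ_k (x_{k,i} - mean_i) · (x_{k,j} - mean_j), divisor n-1 = 4:
  S[U,U] = ((-2.2)·(-2.2) + (-1.2)·(-1.2) + (-0.2)·(-0.2) + (3.8)·(3.8) + (-0.2)·(-0.2)) / 4 = 20.8/4 = 5.2
  S[U,V] = ((-2.2)·(-3) + (-1.2)·(1) + (-0.2)·(2) + (3.8)·(0) + (-0.2)·(0)) / 4 = 5/4 = 1.25
  S[V,V] = ((-3)·(-3) + (1)·(1) + (2)·(2) + (0)·(0) + (0)·(0)) / 4 = 14/4 = 3.5
  S = [[5.2, 1.25],
 [1.25, 3.5]].

Step 3 — invert S. det(S) = 5.2·3.5 - (1.25)² = 16.6375.
  S^{-1} = (1/det) · [[d, -b], [-b, a]] = [[0.2104, -0.0751],
 [-0.0751, 0.3125]].

Step 4 — quadratic form (x̄ - mu_0)^T · S^{-1} · (x̄ - mu_0):
  S^{-1} · (x̄ - mu_0) = (-0.018, -0.565),
  (x̄ - mu_0)^T · [...] = (-0.8)·(-0.018) + (-2)·(-0.565) = 1.1444.

Step 5 — scale by n: T² = 5 · 1.1444 = 5.722.

T² ≈ 5.722


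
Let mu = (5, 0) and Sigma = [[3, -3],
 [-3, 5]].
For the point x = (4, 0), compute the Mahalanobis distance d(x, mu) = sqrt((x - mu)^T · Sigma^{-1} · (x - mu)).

Step 1 — centre the observation: (x - mu) = (-1, 0).

Step 2 — invert Sigma. det(Sigma) = 3·5 - (-3)² = 6.
  Sigma^{-1} = (1/det) · [[d, -b], [-b, a]] = [[0.8333, 0.5],
 [0.5, 0.5]].

Step 3 — form the quadratic (x - mu)^T · Sigma^{-1} · (x - mu):
  Sigma^{-1} · (x - mu) = (-0.8333, -0.5).
  (x - mu)^T · [Sigma^{-1} · (x - mu)] = (-1)·(-0.8333) + (0)·(-0.5) = 0.8333.

Step 4 — take square root: d = √(0.8333) ≈ 0.9129.

d(x, mu) = √(0.8333) ≈ 0.9129


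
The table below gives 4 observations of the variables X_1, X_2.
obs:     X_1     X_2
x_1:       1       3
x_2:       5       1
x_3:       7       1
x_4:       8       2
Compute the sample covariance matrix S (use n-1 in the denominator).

Step 1 — column means:
  mean(X_1) = (1 + 5 + 7 + 8) / 4 = 21/4 = 5.25
  mean(X_2) = (3 + 1 + 1 + 2) / 4 = 7/4 = 1.75

Step 2 — sample covariance S[i,j] = (1/(n-1)) · Σ_k (x_{k,i} - mean_i) · (x_{k,j} - mean_j), with n-1 = 3.
  S[X_1,X_1] = ((-4.25)·(-4.25) + (-0.25)·(-0.25) + (1.75)·(1.75) + (2.75)·(2.75)) / 3 = 28.75/3 = 9.5833
  S[X_1,X_2] = ((-4.25)·(1.25) + (-0.25)·(-0.75) + (1.75)·(-0.75) + (2.75)·(0.25)) / 3 = -5.75/3 = -1.9167
  S[X_2,X_2] = ((1.25)·(1.25) + (-0.75)·(-0.75) + (-0.75)·(-0.75) + (0.25)·(0.25)) / 3 = 2.75/3 = 0.9167

S is symmetric (S[j,i] = S[i,j]). Assembling:

S = [[9.5833, -1.9167],
 [-1.9167, 0.9167]]


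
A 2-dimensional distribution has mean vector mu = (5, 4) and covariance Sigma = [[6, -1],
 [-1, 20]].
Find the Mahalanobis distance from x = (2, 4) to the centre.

Step 1 — centre the observation: (x - mu) = (-3, 0).

Step 2 — invert Sigma. det(Sigma) = 6·20 - (-1)² = 119.
  Sigma^{-1} = (1/det) · [[d, -b], [-b, a]] = [[0.1681, 0.0084],
 [0.0084, 0.0504]].

Step 3 — form the quadratic (x - mu)^T · Sigma^{-1} · (x - mu):
  Sigma^{-1} · (x - mu) = (-0.5042, -0.0252).
  (x - mu)^T · [Sigma^{-1} · (x - mu)] = (-3)·(-0.5042) + (0)·(-0.0252) = 1.5126.

Step 4 — take square root: d = √(1.5126) ≈ 1.2299.

d(x, mu) = √(1.5126) ≈ 1.2299


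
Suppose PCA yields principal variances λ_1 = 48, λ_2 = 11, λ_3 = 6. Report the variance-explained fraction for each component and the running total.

Step 1 — total variance = trace(Sigma) = Σ λ_i = 48 + 11 + 6 = 65.

Step 2 — fraction explained by component i = λ_i / Σ λ:
  PC1: 48/65 = 0.7385
  PC2: 11/65 = 0.1692
  PC3: 6/65 = 0.0923

Step 3 — cumulative fraction after k components = (λ_1 + ... + λ_k) / Σ λ:
  k = 1: 48/65 = 0.7385
  k = 2: (48 + 11)/65 = 59/65 = 0.9077
  k = 3: (48 + 11 + 6)/65 = 65/65 = 1

Summary (fraction, with percent):

explained: PC1 0.7385 (73.85%), PC2 0.1692 (16.92%), PC3 0.0923 (9.23%);  cumulative: 0.7385, 0.9077, 1


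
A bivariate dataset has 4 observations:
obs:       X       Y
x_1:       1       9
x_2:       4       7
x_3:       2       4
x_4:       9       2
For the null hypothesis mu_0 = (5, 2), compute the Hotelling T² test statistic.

Step 1 — sample mean vector:
  mean(X) = (1 + 4 + 2 + 9) / 4 = 16/4 = 4
  mean(Y) = (9 + 7 + 4 + 2) / 4 = 22/4 = 5.5
  x̄ = (4, 5.5),  deviation x̄ - mu_0 = (4, 5.5) - (5, 2) = (-1, 3.5).

Step 2 — sample covariance matrix, S[i,j] = (1/(n-1)) · Σ_k (x_{k,i} - mean_i) · (x_{k,j} - mean_j), divisor n-1 = 3:
  S[X,X] = ((-3)·(-3) + (0)·(0) + (-2)·(-2) + (5)·(5)) / 3 = 38/3 = 12.6667
  S[X,Y] = ((-3)·(3.5) + (0)·(1.5) + (-2)·(-1.5) + (5)·(-3.5)) / 3 = -25/3 = -8.3333
  S[Y,Y] = ((3.5)·(3.5) + (1.5)·(1.5) + (-1.5)·(-1.5) + (-3.5)·(-3.5)) / 3 = 29/3 = 9.6667
  S = [[12.6667, -8.3333],
 [-8.3333, 9.6667]].

Step 3 — invert S. det(S) = 12.6667·9.6667 - (-8.3333)² = 53.
  S^{-1} = (1/det) · [[d, -b], [-b, a]] = [[0.1824, 0.1572],
 [0.1572, 0.239]].

Step 4 — quadratic form (x̄ - mu_0)^T · S^{-1} · (x̄ - mu_0):
  S^{-1} · (x̄ - mu_0) = (0.3679, 0.6792),
  (x̄ - mu_0)^T · [...] = (-1)·(0.3679) + (3.5)·(0.6792) = 2.0094.

Step 5 — scale by n: T² = 4 · 2.0094 = 8.0377.

T² ≈ 8.0377


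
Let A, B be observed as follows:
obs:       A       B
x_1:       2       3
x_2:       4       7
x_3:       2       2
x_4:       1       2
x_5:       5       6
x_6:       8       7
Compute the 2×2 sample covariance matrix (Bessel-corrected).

Step 1 — column means:
  mean(A) = (2 + 4 + 2 + 1 + 5 + 8) / 6 = 22/6 = 3.6667
  mean(B) = (3 + 7 + 2 + 2 + 6 + 7) / 6 = 27/6 = 4.5

Step 2 — sample covariance S[i,j] = (1/(n-1)) · Σ_k (x_{k,i} - mean_i) · (x_{k,j} - mean_j), with n-1 = 5.
  S[A,A] = ((-1.6667)·(-1.6667) + (0.3333)·(0.3333) + (-1.6667)·(-1.6667) + (-2.6667)·(-2.6667) + (1.3333)·(1.3333) + (4.3333)·(4.3333)) / 5 = 33.3333/5 = 6.6667
  S[A,B] = ((-1.6667)·(-1.5) + (0.3333)·(2.5) + (-1.6667)·(-2.5) + (-2.6667)·(-2.5) + (1.3333)·(1.5) + (4.3333)·(2.5)) / 5 = 27/5 = 5.4
  S[B,B] = ((-1.5)·(-1.5) + (2.5)·(2.5) + (-2.5)·(-2.5) + (-2.5)·(-2.5) + (1.5)·(1.5) + (2.5)·(2.5)) / 5 = 29.5/5 = 5.9

S is symmetric (S[j,i] = S[i,j]). Assembling:

S = [[6.6667, 5.4],
 [5.4, 5.9]]


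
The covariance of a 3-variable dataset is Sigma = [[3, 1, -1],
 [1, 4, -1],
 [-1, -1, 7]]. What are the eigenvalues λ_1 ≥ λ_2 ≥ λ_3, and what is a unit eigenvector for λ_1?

Step 1 — characteristic polynomial p(λ) = det(λI - Sigma) = λ³ - tr·λ² + c_1·λ - det, where tr = trace, c_1 = sum of the principal 2×2 minors, det = det(Sigma):
  tr = 3 + 4 + 7 = 14,
  c_1 = (3·4 - (1)²) + (3·7 - (-1)²) + (4·7 - (-1)²) = 11 + 20 + 27 = 58,
  det = 3·(4·7 - (-1)²) - (1)·((1)·7 - (-1)·(-1)) + (-1)·((1)·(-1) - 4·(-1)) = 3·(27) - (1)·(6) + (-1)·(3) = 72.
  So p(λ) = λ³ - 14λ² + 58λ - 72.
Step 2 — look for an integer root (rational root theorem: any rational root is an integer divisor of 72). Testing λ = 4:
  p(4) = 64 - 224 + 232 - 72 = 0  ✓
  Dividing out (λ - 4): p(λ) = (λ - 4)(λ² - 10λ + 18).
Step 3 — remaining eigenvalues from the quadratic λ² - 10λ + 18 = 0:
  Δ = 10² - 4·18 = 100 - 72 = 28,  λ = (10 ± √28)/2 = (10 ± 5.2915)/2 ≈ 7.6458 or 2.3542.
  Sorted: λ_1 = 7.6458,  λ_2 = 4,  λ_3 = 2.3542  (check: sum = 14 = tr ✓).

Step 4 — unit eigenvector for λ_1 ≈ 7.6458: v spans the null space of (Sigma - λ_1 I), whose rows are
  r_1 = (-4.6458, 1, -1),  r_2 = (1, -3.6458, -1),  r_3 = (-1, -1, -0.6458).
  v is orthogonal to every row, so take v ∝ r_1 × r_2 = ((1)·(-1) - (-1)·(-3.6458), (-1)·(1) - (-4.6458)·(-1), (-4.6458)·(-3.6458) - (1)·(1)) ≈ (-4.6458, -5.6458, 15.9373).
  Rescale (multiply by -1 so the first nonzero entry is positive): u = (4.6458, 5.6458, -15.9373).
  ||u|| = √((4.6458)² + (5.6458)² + (-15.9373)²) = √(307.4536) ≈ 17.5344,  v_1 = u/||u|| ≈ (0.265, 0.322, -0.9089) (||v_1|| = 1).

λ_1 = 7.6458,  λ_2 = 4,  λ_3 = 2.3542;  v_1 ≈ (0.265, 0.322, -0.9089)


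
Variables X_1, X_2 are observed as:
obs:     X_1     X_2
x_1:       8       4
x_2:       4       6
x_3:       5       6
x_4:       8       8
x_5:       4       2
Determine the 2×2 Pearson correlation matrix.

Step 1 — column means:
  mean(X_1) = (8 + 4 + 5 + 8 + 4) / 5 = 29/5 = 5.8
  mean(X_2) = (4 + 6 + 6 + 8 + 2) / 5 = 26/5 = 5.2

Step 2 — sample variances and covariances s[i,j] = (1/(n-1)) · Σ_k (x_{k,i} - mean_i) · (x_{k,j} - mean_j), with n-1 = 4:
  s[X_1,X_1] = ((2.2)·(2.2) + (-1.8)·(-1.8) + (-0.8)·(-0.8) + (2.2)·(2.2) + (-1.8)·(-1.8)) / 4 = 16.8/4 = 4.2
  s[X_1,X_2] = ((2.2)·(-1.2) + (-1.8)·(0.8) + (-0.8)·(0.8) + (2.2)·(2.8) + (-1.8)·(-3.2)) / 4 = 7.2/4 = 1.8
  s[X_2,X_2] = ((-1.2)·(-1.2) + (0.8)·(0.8) + (0.8)·(0.8) + (2.8)·(2.8) + (-3.2)·(-3.2)) / 4 = 20.8/4 = 5.2
  Sample standard deviations s_i = √(s[i,i]):
  s(X_1) = √(4.2) = 2.0494
  s(X_2) = √(5.2) = 2.2804

Step 3 — r_{ij} = s_{ij} / (s_i · s_j):
  r[X_1,X_1] = 1 (diagonal).
  r[X_1,X_2] = 1.8 / (2.0494 · 2.2804) = 1.8 / 4.6733 = 0.3852
  r[X_2,X_2] = 1 (diagonal).

R is symmetric with unit diagonal. Assembling:

R = [[1, 0.3852],
 [0.3852, 1]]


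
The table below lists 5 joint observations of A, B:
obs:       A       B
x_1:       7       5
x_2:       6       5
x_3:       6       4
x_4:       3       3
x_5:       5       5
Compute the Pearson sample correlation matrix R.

Step 1 — column means:
  mean(A) = (7 + 6 + 6 + 3 + 5) / 5 = 27/5 = 5.4
  mean(B) = (5 + 5 + 4 + 3 + 5) / 5 = 22/5 = 4.4

Step 2 — sample variances and covariances s[i,j] = (1/(n-1)) · Σ_k (x_{k,i} - mean_i) · (x_{k,j} - mean_j), with n-1 = 4:
  s[A,A] = ((1.6)·(1.6) + (0.6)·(0.6) + (0.6)·(0.6) + (-2.4)·(-2.4) + (-0.4)·(-0.4)) / 4 = 9.2/4 = 2.3
  s[A,B] = ((1.6)·(0.6) + (0.6)·(0.6) + (0.6)·(-0.4) + (-2.4)·(-1.4) + (-0.4)·(0.6)) / 4 = 4.2/4 = 1.05
  s[B,B] = ((0.6)·(0.6) + (0.6)·(0.6) + (-0.4)·(-0.4) + (-1.4)·(-1.4) + (0.6)·(0.6)) / 4 = 3.2/4 = 0.8
  Sample standard deviations s_i = √(s[i,i]):
  s(A) = √(2.3) = 1.5166
  s(B) = √(0.8) = 0.8944

Step 3 — r_{ij} = s_{ij} / (s_i · s_j):
  r[A,A] = 1 (diagonal).
  r[A,B] = 1.05 / (1.5166 · 0.8944) = 1.05 / 1.3565 = 0.7741
  r[B,B] = 1 (diagonal).

R is symmetric with unit diagonal. Assembling:

R = [[1, 0.7741],
 [0.7741, 1]]


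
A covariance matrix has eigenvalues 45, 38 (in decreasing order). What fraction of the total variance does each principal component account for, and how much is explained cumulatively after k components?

Step 1 — total variance = trace(Sigma) = Σ λ_i = 45 + 38 = 83.

Step 2 — fraction explained by component i = λ_i / Σ λ:
  PC1: 45/83 = 0.5422
  PC2: 38/83 = 0.4578

Step 3 — cumulative fraction after k components = (λ_1 + ... + λ_k) / Σ λ:
  k = 1: 45/83 = 0.5422
  k = 2: (45 + 38)/83 = 83/83 = 1

Summary (fraction, with percent):

explained: PC1 0.5422 (54.22%), PC2 0.4578 (45.78%);  cumulative: 0.5422, 1


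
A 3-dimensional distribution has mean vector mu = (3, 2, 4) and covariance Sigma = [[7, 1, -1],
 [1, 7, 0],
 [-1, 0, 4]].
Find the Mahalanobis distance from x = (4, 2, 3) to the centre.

Step 1 — centre the observation: (x - mu) = (1, 0, -1).

Step 2 — invert Sigma (cofactor / det for 3×3, or solve directly):
  Sigma^{-1} = [[0.1514, -0.0216, 0.0378],
 [-0.0216, 0.1459, -0.0054],
 [0.0378, -0.0054, 0.2595]].

Step 3 — form the quadratic (x - mu)^T · Sigma^{-1} · (x - mu):
  Sigma^{-1} · (x - mu) = (0.1135, -0.0162, -0.2216).
  (x - mu)^T · [Sigma^{-1} · (x - mu)] = (1)·(0.1135) + (0)·(-0.0162) + (-1)·(-0.2216) = 0.3351.

Step 4 — take square root: d = √(0.3351) ≈ 0.5789.

d(x, mu) = √(0.3351) ≈ 0.5789


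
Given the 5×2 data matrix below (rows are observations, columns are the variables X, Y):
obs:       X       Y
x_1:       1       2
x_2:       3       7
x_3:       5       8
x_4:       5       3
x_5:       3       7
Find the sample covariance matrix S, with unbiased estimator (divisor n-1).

Step 1 — column means:
  mean(X) = (1 + 3 + 5 + 5 + 3) / 5 = 17/5 = 3.4
  mean(Y) = (2 + 7 + 8 + 3 + 7) / 5 = 27/5 = 5.4

Step 2 — sample covariance S[i,j] = (1/(n-1)) · Σ_k (x_{k,i} - mean_i) · (x_{k,j} - mean_j), with n-1 = 4.
  S[X,X] = ((-2.4)·(-2.4) + (-0.4)·(-0.4) + (1.6)·(1.6) + (1.6)·(1.6) + (-0.4)·(-0.4)) / 4 = 11.2/4 = 2.8
  S[X,Y] = ((-2.4)·(-3.4) + (-0.4)·(1.6) + (1.6)·(2.6) + (1.6)·(-2.4) + (-0.4)·(1.6)) / 4 = 7.2/4 = 1.8
  S[Y,Y] = ((-3.4)·(-3.4) + (1.6)·(1.6) + (2.6)·(2.6) + (-2.4)·(-2.4) + (1.6)·(1.6)) / 4 = 29.2/4 = 7.3

S is symmetric (S[j,i] = S[i,j]). Assembling:

S = [[2.8, 1.8],
 [1.8, 7.3]]


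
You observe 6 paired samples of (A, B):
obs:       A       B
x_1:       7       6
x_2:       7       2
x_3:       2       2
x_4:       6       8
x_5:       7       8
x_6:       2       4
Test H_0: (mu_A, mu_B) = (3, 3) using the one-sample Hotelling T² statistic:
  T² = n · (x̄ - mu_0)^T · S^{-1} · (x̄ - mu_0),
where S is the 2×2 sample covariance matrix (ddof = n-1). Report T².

Step 1 — sample mean vector:
  mean(A) = (7 + 7 + 2 + 6 + 7 + 2) / 6 = 31/6 = 5.1667
  mean(B) = (6 + 2 + 2 + 8 + 8 + 4) / 6 = 30/6 = 5
  x̄ = (5.1667, 5),  deviation x̄ - mu_0 = (5.1667, 5) - (3, 3) = (2.1667, 2).

Step 2 — sample covariance matrix, S[i,j] = (1/(n-1)) · Σ_k (x_{k,i} - mean_i) · (x_{k,j} - mean_j), divisor n-1 = 5:
  S[A,A] = ((1.8333)·(1.8333) + (1.8333)·(1.8333) + (-3.1667)·(-3.1667) + (0.8333)·(0.8333) + (1.8333)·(1.8333) + (-3.1667)·(-3.1667)) / 5 = 30.8333/5 = 6.1667
  S[A,B] = ((1.8333)·(1) + (1.8333)·(-3) + (-3.1667)·(-3) + (0.8333)·(3) + (1.8333)·(3) + (-3.1667)·(-1)) / 5 = 17/5 = 3.4
  S[B,B] = ((1)·(1) + (-3)·(-3) + (-3)·(-3) + (3)·(3) + (3)·(3) + (-1)·(-1)) / 5 = 38/5 = 7.6
  S = [[6.1667, 3.4],
 [3.4, 7.6]].

Step 3 — invert S. det(S) = 6.1667·7.6 - (3.4)² = 35.3067.
  S^{-1} = (1/det) · [[d, -b], [-b, a]] = [[0.2153, -0.0963],
 [-0.0963, 0.1747]].

Step 4 — quadratic form (x̄ - mu_0)^T · S^{-1} · (x̄ - mu_0):
  S^{-1} · (x̄ - mu_0) = (0.2738, 0.1407),
  (x̄ - mu_0)^T · [...] = (2.1667)·(0.2738) + (2)·(0.1407) = 0.8746.

Step 5 — scale by n: T² = 6 · 0.8746 = 5.2474.

T² ≈ 5.2474


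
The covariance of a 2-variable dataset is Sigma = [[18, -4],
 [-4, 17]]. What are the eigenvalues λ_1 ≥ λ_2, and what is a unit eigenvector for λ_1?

Step 1 — characteristic polynomial of 2×2 Sigma:
  det(Sigma - λI) = λ² - trace · λ + det = 0.
  trace = 18 + 17 = 35, det = 18·17 - (-4)² = 290.
Step 2 — discriminant:
  Δ = trace² - 4·det = 1225 - 1160 = 65.
Step 3 — eigenvalues:
  λ = (trace ± √Δ)/2 = (35 ± 8.0623)/2,
  λ_1 = 21.5311,  λ_2 = 13.4689.

Step 4 — unit eigenvector for λ_1: solve (Sigma - λ_1 I)v = 0. First row:
  (18 - 21.5311)·v_x + (-4)·v_y = 0, i.e. (-3.5311)·v_x + (-4)·v_y = 0,
  so v ∝ (b, λ_1 - a) = (-4, 3.5311); multiply by -1 so the first entry is positive: u = (4, -3.5311).
  ||u|| = √((4)² + (-3.5311)²) = √(28.4689) ≈ 5.3356,
  v_1 = u/||u|| ≈ (0.7497, -0.6618) (||v_1|| = 1).

λ_1 = 21.5311,  λ_2 = 13.4689;  v_1 ≈ (0.7497, -0.6618)


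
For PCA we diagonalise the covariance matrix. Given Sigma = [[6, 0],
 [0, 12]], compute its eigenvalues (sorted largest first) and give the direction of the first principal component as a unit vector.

Step 1 — characteristic polynomial of 2×2 Sigma:
  det(Sigma - λI) = λ² - trace · λ + det = 0.
  trace = 6 + 12 = 18, det = 6·12 - (0)² = 72.
Step 2 — discriminant:
  Δ = trace² - 4·det = 324 - 288 = 36.
Step 3 — eigenvalues:
  λ = (trace ± √Δ)/2 = (18 ± 6)/2,
  λ_1 = 12,  λ_2 = 6.

Step 4 — unit eigenvector for λ_1: Sigma is diagonal, so its eigenvectors are the coordinate axes. λ_1 = 12 is the diagonal entry on the second coordinate axis, hence
  v_1 = (0, 1) (||v_1|| = 1).

λ_1 = 12,  λ_2 = 6;  v_1 ≈ (0, 1)


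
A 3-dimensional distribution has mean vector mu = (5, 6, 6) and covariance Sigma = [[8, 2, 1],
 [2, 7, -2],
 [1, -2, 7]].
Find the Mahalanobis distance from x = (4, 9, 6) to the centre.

Step 1 — centre the observation: (x - mu) = (-1, 3, 0).

Step 2 — invert Sigma (cofactor / det for 3×3, or solve directly):
  Sigma^{-1} = [[0.142, -0.0505, -0.0347],
 [-0.0505, 0.1735, 0.0568],
 [-0.0347, 0.0568, 0.164]].

Step 3 — form the quadratic (x - mu)^T · Sigma^{-1} · (x - mu):
  Sigma^{-1} · (x - mu) = (-0.2934, 0.571, 0.205).
  (x - mu)^T · [Sigma^{-1} · (x - mu)] = (-1)·(-0.2934) + (3)·(0.571) + (0)·(0.205) = 2.0063.

Step 4 — take square root: d = √(2.0063) ≈ 1.4164.

d(x, mu) = √(2.0063) ≈ 1.4164


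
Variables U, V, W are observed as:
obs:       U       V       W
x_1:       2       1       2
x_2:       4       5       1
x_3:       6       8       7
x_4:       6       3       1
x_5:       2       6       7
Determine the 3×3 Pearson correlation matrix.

Step 1 — column means:
  mean(U) = (2 + 4 + 6 + 6 + 2) / 5 = 20/5 = 4
  mean(V) = (1 + 5 + 8 + 3 + 6) / 5 = 23/5 = 4.6
  mean(W) = (2 + 1 + 7 + 1 + 7) / 5 = 18/5 = 3.6

Step 2 — sample variances and covariances s[i,j] = (1/(n-1)) · Σ_k (x_{k,i} - mean_i) · (x_{k,j} - mean_j), with n-1 = 4:
  s[U,U] = ((-2)·(-2) + (0)·(0) + (2)·(2) + (2)·(2) + (-2)·(-2)) / 4 = 16/4 = 4
  s[U,V] = ((-2)·(-3.6) + (0)·(0.4) + (2)·(3.4) + (2)·(-1.6) + (-2)·(1.4)) / 4 = 8/4 = 2
  s[U,W] = ((-2)·(-1.6) + (0)·(-2.6) + (2)·(3.4) + (2)·(-2.6) + (-2)·(3.4)) / 4 = -2/4 = -0.5
  s[V,V] = ((-3.6)·(-3.6) + (0.4)·(0.4) + (3.4)·(3.4) + (-1.6)·(-1.6) + (1.4)·(1.4)) / 4 = 29.2/4 = 7.3
  s[V,W] = ((-3.6)·(-1.6) + (0.4)·(-2.6) + (3.4)·(3.4) + (-1.6)·(-2.6) + (1.4)·(3.4)) / 4 = 25.2/4 = 6.3
  s[W,W] = ((-1.6)·(-1.6) + (-2.6)·(-2.6) + (3.4)·(3.4) + (-2.6)·(-2.6) + (3.4)·(3.4)) / 4 = 39.2/4 = 9.8
  Sample standard deviations s_i = √(s[i,i]):
  s(U) = √(4) = 2
  s(V) = √(7.3) = 2.7019
  s(W) = √(9.8) = 3.1305

Step 3 — r_{ij} = s_{ij} / (s_i · s_j):
  r[U,U] = 1 (diagonal).
  r[U,V] = 2 / (2 · 2.7019) = 2 / 5.4037 = 0.3701
  r[U,W] = -0.5 / (2 · 3.1305) = -0.5 / 6.261 = -0.0799
  r[V,V] = 1 (diagonal).
  r[V,W] = 6.3 / (2.7019 · 3.1305) = 6.3 / 8.4581 = 0.7448
  r[W,W] = 1 (diagonal).

R is symmetric with unit diagonal. Assembling:

R = [[1, 0.3701, -0.0799],
 [0.3701, 1, 0.7448],
 [-0.0799, 0.7448, 1]]


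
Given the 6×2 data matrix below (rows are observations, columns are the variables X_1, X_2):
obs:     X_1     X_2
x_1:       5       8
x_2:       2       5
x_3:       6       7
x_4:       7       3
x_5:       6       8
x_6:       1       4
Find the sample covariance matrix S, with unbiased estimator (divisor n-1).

Step 1 — column means:
  mean(X_1) = (5 + 2 + 6 + 7 + 6 + 1) / 6 = 27/6 = 4.5
  mean(X_2) = (8 + 5 + 7 + 3 + 8 + 4) / 6 = 35/6 = 5.8333

Step 2 — sample covariance S[i,j] = (1/(n-1)) · Σ_k (x_{k,i} - mean_i) · (x_{k,j} - mean_j), with n-1 = 5.
  S[X_1,X_1] = ((0.5)·(0.5) + (-2.5)·(-2.5) + (1.5)·(1.5) + (2.5)·(2.5) + (1.5)·(1.5) + (-3.5)·(-3.5)) / 5 = 29.5/5 = 5.9
  S[X_1,X_2] = ((0.5)·(2.1667) + (-2.5)·(-0.8333) + (1.5)·(1.1667) + (2.5)·(-2.8333) + (1.5)·(2.1667) + (-3.5)·(-1.8333)) / 5 = 7.5/5 = 1.5
  S[X_2,X_2] = ((2.1667)·(2.1667) + (-0.8333)·(-0.8333) + (1.1667)·(1.1667) + (-2.8333)·(-2.8333) + (2.1667)·(2.1667) + (-1.8333)·(-1.8333)) / 5 = 22.8333/5 = 4.5667

S is symmetric (S[j,i] = S[i,j]). Assembling:

S = [[5.9, 1.5],
 [1.5, 4.5667]]


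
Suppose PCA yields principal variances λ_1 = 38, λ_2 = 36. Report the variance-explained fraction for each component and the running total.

Step 1 — total variance = trace(Sigma) = Σ λ_i = 38 + 36 = 74.

Step 2 — fraction explained by component i = λ_i / Σ λ:
  PC1: 38/74 = 0.5135
  PC2: 36/74 = 0.4865

Step 3 — cumulative fraction after k components = (λ_1 + ... + λ_k) / Σ λ:
  k = 1: 38/74 = 0.5135
  k = 2: (38 + 36)/74 = 74/74 = 1

Summary (fraction, with percent):

explained: PC1 0.5135 (51.35%), PC2 0.4865 (48.65%);  cumulative: 0.5135, 1


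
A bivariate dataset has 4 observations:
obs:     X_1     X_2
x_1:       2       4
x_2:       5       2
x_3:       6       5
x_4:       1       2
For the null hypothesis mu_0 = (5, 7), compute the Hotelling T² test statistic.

Step 1 — sample mean vector:
  mean(X_1) = (2 + 5 + 6 + 1) / 4 = 14/4 = 3.5
  mean(X_2) = (4 + 2 + 5 + 2) / 4 = 13/4 = 3.25
  x̄ = (3.5, 3.25),  deviation x̄ - mu_0 = (3.5, 3.25) - (5, 7) = (-1.5, -3.75).

Step 2 — sample covariance matrix, S[i,j] = (1/(n-1)) · Σ_k (x_{k,i} - mean_i) · (x_{k,j} - mean_j), divisor n-1 = 3:
  S[X_1,X_1] = ((-1.5)·(-1.5) + (1.5)·(1.5) + (2.5)·(2.5) + (-2.5)·(-2.5)) / 3 = 17/3 = 5.6667
  S[X_1,X_2] = ((-1.5)·(0.75) + (1.5)·(-1.25) + (2.5)·(1.75) + (-2.5)·(-1.25)) / 3 = 4.5/3 = 1.5
  S[X_2,X_2] = ((0.75)·(0.75) + (-1.25)·(-1.25) + (1.75)·(1.75) + (-1.25)·(-1.25)) / 3 = 6.75/3 = 2.25
  S = [[5.6667, 1.5],
 [1.5, 2.25]].

Step 3 — invert S. det(S) = 5.6667·2.25 - (1.5)² = 10.5.
  S^{-1} = (1/det) · [[d, -b], [-b, a]] = [[0.2143, -0.1429],
 [-0.1429, 0.5397]].

Step 4 — quadratic form (x̄ - mu_0)^T · S^{-1} · (x̄ - mu_0):
  S^{-1} · (x̄ - mu_0) = (0.2143, -1.8095),
  (x̄ - mu_0)^T · [...] = (-1.5)·(0.2143) + (-3.75)·(-1.8095) = 6.4643.

Step 5 — scale by n: T² = 4 · 6.4643 = 25.8571.

T² ≈ 25.8571


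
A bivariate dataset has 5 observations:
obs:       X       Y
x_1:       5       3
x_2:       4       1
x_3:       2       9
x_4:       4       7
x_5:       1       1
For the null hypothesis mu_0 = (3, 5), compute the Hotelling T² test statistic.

Step 1 — sample mean vector:
  mean(X) = (5 + 4 + 2 + 4 + 1) / 5 = 16/5 = 3.2
  mean(Y) = (3 + 1 + 9 + 7 + 1) / 5 = 21/5 = 4.2
  x̄ = (3.2, 4.2),  deviation x̄ - mu_0 = (3.2, 4.2) - (3, 5) = (0.2, -0.8).

Step 2 — sample covariance matrix, S[i,j] = (1/(n-1)) · Σ_k (x_{k,i} - mean_i) · (x_{k,j} - mean_j), divisor n-1 = 4:
  S[X,X] = ((1.8)·(1.8) + (0.8)·(0.8) + (-1.2)·(-1.2) + (0.8)·(0.8) + (-2.2)·(-2.2)) / 4 = 10.8/4 = 2.7
  S[X,Y] = ((1.8)·(-1.2) + (0.8)·(-3.2) + (-1.2)·(4.8) + (0.8)·(2.8) + (-2.2)·(-3.2)) / 4 = -1.2/4 = -0.3
  S[Y,Y] = ((-1.2)·(-1.2) + (-3.2)·(-3.2) + (4.8)·(4.8) + (2.8)·(2.8) + (-3.2)·(-3.2)) / 4 = 52.8/4 = 13.2
  S = [[2.7, -0.3],
 [-0.3, 13.2]].

Step 3 — invert S. det(S) = 2.7·13.2 - (-0.3)² = 35.55.
  S^{-1} = (1/det) · [[d, -b], [-b, a]] = [[0.3713, 0.0084],
 [0.0084, 0.0759]].

Step 4 — quadratic form (x̄ - mu_0)^T · S^{-1} · (x̄ - mu_0):
  S^{-1} · (x̄ - mu_0) = (0.0675, -0.0591),
  (x̄ - mu_0)^T · [...] = (0.2)·(0.0675) + (-0.8)·(-0.0591) = 0.0608.

Step 5 — scale by n: T² = 5 · 0.0608 = 0.3038.

T² ≈ 0.3038


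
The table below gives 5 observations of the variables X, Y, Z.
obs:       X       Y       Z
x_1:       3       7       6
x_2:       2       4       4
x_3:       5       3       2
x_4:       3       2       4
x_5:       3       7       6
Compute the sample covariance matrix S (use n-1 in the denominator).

Step 1 — column means:
  mean(X) = (3 + 2 + 5 + 3 + 3) / 5 = 16/5 = 3.2
  mean(Y) = (7 + 4 + 3 + 2 + 7) / 5 = 23/5 = 4.6
  mean(Z) = (6 + 4 + 2 + 4 + 6) / 5 = 22/5 = 4.4

Step 2 — sample covariance S[i,j] = (1/(n-1)) · Σ_k (x_{k,i} - mean_i) · (x_{k,j} - mean_j), with n-1 = 4.
  S[X,X] = ((-0.2)·(-0.2) + (-1.2)·(-1.2) + (1.8)·(1.8) + (-0.2)·(-0.2) + (-0.2)·(-0.2)) / 4 = 4.8/4 = 1.2
  S[X,Y] = ((-0.2)·(2.4) + (-1.2)·(-0.6) + (1.8)·(-1.6) + (-0.2)·(-2.6) + (-0.2)·(2.4)) / 4 = -2.6/4 = -0.65
  S[X,Z] = ((-0.2)·(1.6) + (-1.2)·(-0.4) + (1.8)·(-2.4) + (-0.2)·(-0.4) + (-0.2)·(1.6)) / 4 = -4.4/4 = -1.1
  S[Y,Y] = ((2.4)·(2.4) + (-0.6)·(-0.6) + (-1.6)·(-1.6) + (-2.6)·(-2.6) + (2.4)·(2.4)) / 4 = 21.2/4 = 5.3
  S[Y,Z] = ((2.4)·(1.6) + (-0.6)·(-0.4) + (-1.6)·(-2.4) + (-2.6)·(-0.4) + (2.4)·(1.6)) / 4 = 12.8/4 = 3.2
  S[Z,Z] = ((1.6)·(1.6) + (-0.4)·(-0.4) + (-2.4)·(-2.4) + (-0.4)·(-0.4) + (1.6)·(1.6)) / 4 = 11.2/4 = 2.8

S is symmetric (S[j,i] = S[i,j]). Assembling:

S = [[1.2, -0.65, -1.1],
 [-0.65, 5.3, 3.2],
 [-1.1, 3.2, 2.8]]


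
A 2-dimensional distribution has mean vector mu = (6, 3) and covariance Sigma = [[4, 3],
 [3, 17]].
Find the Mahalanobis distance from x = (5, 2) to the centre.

Step 1 — centre the observation: (x - mu) = (-1, -1).

Step 2 — invert Sigma. det(Sigma) = 4·17 - (3)² = 59.
  Sigma^{-1} = (1/det) · [[d, -b], [-b, a]] = [[0.2881, -0.0508],
 [-0.0508, 0.0678]].

Step 3 — form the quadratic (x - mu)^T · Sigma^{-1} · (x - mu):
  Sigma^{-1} · (x - mu) = (-0.2373, -0.0169).
  (x - mu)^T · [Sigma^{-1} · (x - mu)] = (-1)·(-0.2373) + (-1)·(-0.0169) = 0.2542.

Step 4 — take square root: d = √(0.2542) ≈ 0.5042.

d(x, mu) = √(0.2542) ≈ 0.5042


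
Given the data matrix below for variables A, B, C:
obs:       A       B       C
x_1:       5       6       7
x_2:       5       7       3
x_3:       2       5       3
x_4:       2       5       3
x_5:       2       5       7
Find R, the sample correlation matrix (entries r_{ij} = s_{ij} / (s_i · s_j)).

Step 1 — column means:
  mean(A) = (5 + 5 + 2 + 2 + 2) / 5 = 16/5 = 3.2
  mean(B) = (6 + 7 + 5 + 5 + 5) / 5 = 28/5 = 5.6
  mean(C) = (7 + 3 + 3 + 3 + 7) / 5 = 23/5 = 4.6

Step 2 — sample variances and covariances s[i,j] = (1/(n-1)) · Σ_k (x_{k,i} - mean_i) · (x_{k,j} - mean_j), with n-1 = 4:
  s[A,A] = ((1.8)·(1.8) + (1.8)·(1.8) + (-1.2)·(-1.2) + (-1.2)·(-1.2) + (-1.2)·(-1.2)) / 4 = 10.8/4 = 2.7
  s[A,B] = ((1.8)·(0.4) + (1.8)·(1.4) + (-1.2)·(-0.6) + (-1.2)·(-0.6) + (-1.2)·(-0.6)) / 4 = 5.4/4 = 1.35
  s[A,C] = ((1.8)·(2.4) + (1.8)·(-1.6) + (-1.2)·(-1.6) + (-1.2)·(-1.6) + (-1.2)·(2.4)) / 4 = 2.4/4 = 0.6
  s[B,B] = ((0.4)·(0.4) + (1.4)·(1.4) + (-0.6)·(-0.6) + (-0.6)·(-0.6) + (-0.6)·(-0.6)) / 4 = 3.2/4 = 0.8
  s[B,C] = ((0.4)·(2.4) + (1.4)·(-1.6) + (-0.6)·(-1.6) + (-0.6)·(-1.6) + (-0.6)·(2.4)) / 4 = -0.8/4 = -0.2
  s[C,C] = ((2.4)·(2.4) + (-1.6)·(-1.6) + (-1.6)·(-1.6) + (-1.6)·(-1.6) + (2.4)·(2.4)) / 4 = 19.2/4 = 4.8
  Sample standard deviations s_i = √(s[i,i]):
  s(A) = √(2.7) = 1.6432
  s(B) = √(0.8) = 0.8944
  s(C) = √(4.8) = 2.1909

Step 3 — r_{ij} = s_{ij} / (s_i · s_j):
  r[A,A] = 1 (diagonal).
  r[A,B] = 1.35 / (1.6432 · 0.8944) = 1.35 / 1.4697 = 0.9186
  r[A,C] = 0.6 / (1.6432 · 2.1909) = 0.6 / 3.6 = 0.1667
  r[B,B] = 1 (diagonal).
  r[B,C] = -0.2 / (0.8944 · 2.1909) = -0.2 / 1.9596 = -0.1021
  r[C,C] = 1 (diagonal).

R is symmetric with unit diagonal. Assembling:

R = [[1, 0.9186, 0.1667],
 [0.9186, 1, -0.1021],
 [0.1667, -0.1021, 1]]


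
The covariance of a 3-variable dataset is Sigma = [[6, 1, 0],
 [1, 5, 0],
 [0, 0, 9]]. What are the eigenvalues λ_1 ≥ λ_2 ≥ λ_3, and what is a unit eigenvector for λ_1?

Step 1 — characteristic polynomial p(λ) = det(λI - Sigma) = λ³ - tr·λ² + c_1·λ - det, where tr = trace, c_1 = sum of the principal 2×2 minors, det = det(Sigma):
  tr = 6 + 5 + 9 = 20,
  c_1 = (6·5 - (1)²) + (6·9 - (0)²) + (5·9 - (0)²) = 29 + 54 + 45 = 128,
  det = 6·(5·9 - (0)²) - (1)·((1)·9 - (0)·(0)) + (0)·((1)·(0) - 5·(0)) = 6·(45) - (1)·(9) + (0)·(0) = 261.
  So p(λ) = λ³ - 20λ² + 128λ - 261.
Step 2 — look for an integer root (rational root theorem: any rational root is an integer divisor of 261). Testing λ = 9:
  p(9) = 729 - 1620 + 1152 - 261 = 0  ✓
  Dividing out (λ - 9): p(λ) = (λ - 9)(λ² - 11λ + 29).
Step 3 — remaining eigenvalues from the quadratic λ² - 11λ + 29 = 0:
  Δ = 11² - 4·29 = 121 - 116 = 5,  λ = (11 ± √5)/2 = (11 ± 2.2361)/2 ≈ 6.618 or 4.382.
  Sorted: λ_1 = 9,  λ_2 = 6.618,  λ_3 = 4.382  (check: sum = 20 = tr ✓).

Step 4 — unit eigenvector for λ_1 = 9: v spans the null space of (Sigma - λ_1 I), whose rows are
  r_1 = (-3, 1, 0),  r_2 = (1, -4, 0),  r_3 = (0, 0, 0).
  v is orthogonal to every row, so take v ∝ r_1 × r_2 = ((1)·(0) - (0)·(-4), (0)·(1) - (-3)·(0), (-3)·(-4) - (1)·(1)) = (0, 0, 11).
  Rescale (divide by 11): u = (0, 0, 1).
  ||u|| = √((0)² + (0)² + (1)²) = √(1) = 1,  v_1 = u/||u|| ≈ (0, 0, 1) (||v_1|| = 1).

λ_1 = 9,  λ_2 = 6.618,  λ_3 = 4.382;  v_1 ≈ (0, 0, 1)


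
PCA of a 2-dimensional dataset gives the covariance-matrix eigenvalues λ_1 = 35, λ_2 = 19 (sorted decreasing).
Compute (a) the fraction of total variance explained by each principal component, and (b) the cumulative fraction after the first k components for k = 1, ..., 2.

Step 1 — total variance = trace(Sigma) = Σ λ_i = 35 + 19 = 54.

Step 2 — fraction explained by component i = λ_i / Σ λ:
  PC1: 35/54 = 0.6481
  PC2: 19/54 = 0.3519

Step 3 — cumulative fraction after k components = (λ_1 + ... + λ_k) / Σ λ:
  k = 1: 35/54 = 0.6481
  k = 2: (35 + 19)/54 = 54/54 = 1

Summary (fraction, with percent):

explained: PC1 0.6481 (64.81%), PC2 0.3519 (35.19%);  cumulative: 0.6481, 1


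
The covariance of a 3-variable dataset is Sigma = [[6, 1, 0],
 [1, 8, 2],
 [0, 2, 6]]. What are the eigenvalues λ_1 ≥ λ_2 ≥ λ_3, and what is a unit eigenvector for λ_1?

Step 1 — characteristic polynomial p(λ) = det(λI - Sigma) = λ³ - tr·λ² + c_1·λ - det, where tr = trace, c_1 = sum of the principal 2×2 minors, det = det(Sigma):
  tr = 6 + 8 + 6 = 20,
  c_1 = (6·8 - (1)²) + (6·6 - (0)²) + (8·6 - (2)²) = 47 + 36 + 44 = 127,
  det = 6·(8·6 - (2)²) - (1)·((1)·6 - (2)·(0)) + (0)·((1)·(2) - 8·(0)) = 6·(44) - (1)·(6) + (0)·(2) = 258.
  So p(λ) = λ³ - 20λ² + 127λ - 258.
Step 2 — look for an integer root (rational root theorem: any rational root is an integer divisor of 258). Testing λ = 6:
  p(6) = 216 - 720 + 762 - 258 = 0  ✓
  Dividing out (λ - 6): p(λ) = (λ - 6)(λ² - 14λ + 43).
Step 3 — remaining eigenvalues from the quadratic λ² - 14λ + 43 = 0:
  Δ = 14² - 4·43 = 196 - 172 = 24,  λ = (14 ± √24)/2 = (14 ± 4.899)/2 ≈ 9.4495 or 4.5505.
  Sorted: λ_1 = 9.4495,  λ_2 = 6,  λ_3 = 4.5505  (check: sum = 20 = tr ✓).

Step 4 — unit eigenvector for λ_1 ≈ 9.4495: v spans the null space of (Sigma - λ_1 I), whose rows are
  r_1 = (-3.4495, 1, 0),  r_2 = (1, -1.4495, 2),  r_3 = (0, 2, -3.4495).
  v is orthogonal to every row, so take v ∝ r_1 × r_2 = ((1)·(2) - (0)·(-1.4495), (0)·(1) - (-3.4495)·(2), (-3.4495)·(-1.4495) - (1)·(1)) ≈ (2, 6.899, 4).
  Let u = (2, 6.899, 4).
  ||u|| = √((2)² + (6.899)² + (4)²) = √(67.5959) ≈ 8.2217,  v_1 = u/||u|| ≈ (0.2433, 0.8391, 0.4865) (||v_1|| = 1).

λ_1 = 9.4495,  λ_2 = 6,  λ_3 = 4.5505;  v_1 ≈ (0.2433, 0.8391, 0.4865)


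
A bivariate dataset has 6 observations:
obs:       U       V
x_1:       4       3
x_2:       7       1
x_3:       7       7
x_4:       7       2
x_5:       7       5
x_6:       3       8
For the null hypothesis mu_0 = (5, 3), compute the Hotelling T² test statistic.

Step 1 — sample mean vector:
  mean(U) = (4 + 7 + 7 + 7 + 7 + 3) / 6 = 35/6 = 5.8333
  mean(V) = (3 + 1 + 7 + 2 + 5 + 8) / 6 = 26/6 = 4.3333
  x̄ = (5.8333, 4.3333),  deviation x̄ - mu_0 = (5.8333, 4.3333) - (5, 3) = (0.8333, 1.3333).

Step 2 — sample covariance matrix, S[i,j] = (1/(n-1)) · Σ_k (x_{k,i} - mean_i) · (x_{k,j} - mean_j), divisor n-1 = 5:
  S[U,U] = ((-1.8333)·(-1.8333) + (1.1667)·(1.1667) + (1.1667)·(1.1667) + (1.1667)·(1.1667) + (1.1667)·(1.1667) + (-2.8333)·(-2.8333)) / 5 = 16.8333/5 = 3.3667
  S[U,V] = ((-1.8333)·(-1.3333) + (1.1667)·(-3.3333) + (1.1667)·(2.6667) + (1.1667)·(-2.3333) + (1.1667)·(0.6667) + (-2.8333)·(3.6667)) / 5 = -10.6667/5 = -2.1333
  S[V,V] = ((-1.3333)·(-1.3333) + (-3.3333)·(-3.3333) + (2.6667)·(2.6667) + (-2.3333)·(-2.3333) + (0.6667)·(0.6667) + (3.6667)·(3.6667)) / 5 = 39.3333/5 = 7.8667
  S = [[3.3667, -2.1333],
 [-2.1333, 7.8667]].

Step 3 — invert S. det(S) = 3.3667·7.8667 - (-2.1333)² = 21.9333.
  S^{-1} = (1/det) · [[d, -b], [-b, a]] = [[0.3587, 0.0973],
 [0.0973, 0.1535]].

Step 4 — quadratic form (x̄ - mu_0)^T · S^{-1} · (x̄ - mu_0):
  S^{-1} · (x̄ - mu_0) = (0.4286, 0.2857),
  (x̄ - mu_0)^T · [...] = (0.8333)·(0.4286) + (1.3333)·(0.2857) = 0.7381.

Step 5 — scale by n: T² = 6 · 0.7381 = 4.4286.

T² ≈ 4.4286


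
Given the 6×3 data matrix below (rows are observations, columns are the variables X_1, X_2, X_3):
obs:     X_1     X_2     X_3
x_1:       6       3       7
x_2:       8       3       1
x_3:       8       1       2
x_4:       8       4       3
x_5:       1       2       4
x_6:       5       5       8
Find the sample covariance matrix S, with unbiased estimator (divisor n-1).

Step 1 — column means:
  mean(X_1) = (6 + 8 + 8 + 8 + 1 + 5) / 6 = 36/6 = 6
  mean(X_2) = (3 + 3 + 1 + 4 + 2 + 5) / 6 = 18/6 = 3
  mean(X_3) = (7 + 1 + 2 + 3 + 4 + 8) / 6 = 25/6 = 4.1667

Step 2 — sample covariance S[i,j] = (1/(n-1)) · Σ_k (x_{k,i} - mean_i) · (x_{k,j} - mean_j), with n-1 = 5.
  S[X_1,X_1] = ((0)·(0) + (2)·(2) + (2)·(2) + (2)·(2) + (-5)·(-5) + (-1)·(-1)) / 5 = 38/5 = 7.6
  S[X_1,X_2] = ((0)·(0) + (2)·(0) + (2)·(-2) + (2)·(1) + (-5)·(-1) + (-1)·(2)) / 5 = 1/5 = 0.2
  S[X_1,X_3] = ((0)·(2.8333) + (2)·(-3.1667) + (2)·(-2.1667) + (2)·(-1.1667) + (-5)·(-0.1667) + (-1)·(3.8333)) / 5 = -16/5 = -3.2
  S[X_2,X_2] = ((0)·(0) + (0)·(0) + (-2)·(-2) + (1)·(1) + (-1)·(-1) + (2)·(2)) / 5 = 10/5 = 2
  S[X_2,X_3] = ((0)·(2.8333) + (0)·(-3.1667) + (-2)·(-2.1667) + (1)·(-1.1667) + (-1)·(-0.1667) + (2)·(3.8333)) / 5 = 11/5 = 2.2
  S[X_3,X_3] = ((2.8333)·(2.8333) + (-3.1667)·(-3.1667) + (-2.1667)·(-2.1667) + (-1.1667)·(-1.1667) + (-0.1667)·(-0.1667) + (3.8333)·(3.8333)) / 5 = 38.8333/5 = 7.7667

S is symmetric (S[j,i] = S[i,j]). Assembling:

S = [[7.6, 0.2, -3.2],
 [0.2, 2, 2.2],
 [-3.2, 2.2, 7.7667]]


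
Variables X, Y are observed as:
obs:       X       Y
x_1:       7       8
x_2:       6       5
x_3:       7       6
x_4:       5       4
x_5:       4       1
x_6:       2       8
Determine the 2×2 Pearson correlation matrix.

Step 1 — column means:
  mean(X) = (7 + 6 + 7 + 5 + 4 + 2) / 6 = 31/6 = 5.1667
  mean(Y) = (8 + 5 + 6 + 4 + 1 + 8) / 6 = 32/6 = 5.3333

Step 2 — sample variances and covariances s[i,j] = (1/(n-1)) · Σ_k (x_{k,i} - mean_i) · (x_{k,j} - mean_j), with n-1 = 5:
  s[X,X] = ((1.8333)·(1.8333) + (0.8333)·(0.8333) + (1.8333)·(1.8333) + (-0.1667)·(-0.1667) + (-1.1667)·(-1.1667) + (-3.1667)·(-3.1667)) / 5 = 18.8333/5 = 3.7667
  s[X,Y] = ((1.8333)·(2.6667) + (0.8333)·(-0.3333) + (1.8333)·(0.6667) + (-0.1667)·(-1.3333) + (-1.1667)·(-4.3333) + (-3.1667)·(2.6667)) / 5 = 2.6667/5 = 0.5333
  s[Y,Y] = ((2.6667)·(2.6667) + (-0.3333)·(-0.3333) + (0.6667)·(0.6667) + (-1.3333)·(-1.3333) + (-4.3333)·(-4.3333) + (2.6667)·(2.6667)) / 5 = 35.3333/5 = 7.0667
  Sample standard deviations s_i = √(s[i,i]):
  s(X) = √(3.7667) = 1.9408
  s(Y) = √(7.0667) = 2.6583

Step 3 — r_{ij} = s_{ij} / (s_i · s_j):
  r[X,X] = 1 (diagonal).
  r[X,Y] = 0.5333 / (1.9408 · 2.6583) = 0.5333 / 5.1592 = 0.1034
  r[Y,Y] = 1 (diagonal).

R is symmetric with unit diagonal. Assembling:

R = [[1, 0.1034],
 [0.1034, 1]]


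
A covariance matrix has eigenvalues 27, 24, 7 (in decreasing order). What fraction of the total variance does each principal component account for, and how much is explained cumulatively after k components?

Step 1 — total variance = trace(Sigma) = Σ λ_i = 27 + 24 + 7 = 58.

Step 2 — fraction explained by component i = λ_i / Σ λ:
  PC1: 27/58 = 0.4655
  PC2: 24/58 = 0.4138
  PC3: 7/58 = 0.1207

Step 3 — cumulative fraction after k components = (λ_1 + ... + λ_k) / Σ λ:
  k = 1: 27/58 = 0.4655
  k = 2: (27 + 24)/58 = 51/58 = 0.8793
  k = 3: (27 + 24 + 7)/58 = 58/58 = 1

Summary (fraction, with percent):

explained: PC1 0.4655 (46.55%), PC2 0.4138 (41.38%), PC3 0.1207 (12.07%);  cumulative: 0.4655, 0.8793, 1


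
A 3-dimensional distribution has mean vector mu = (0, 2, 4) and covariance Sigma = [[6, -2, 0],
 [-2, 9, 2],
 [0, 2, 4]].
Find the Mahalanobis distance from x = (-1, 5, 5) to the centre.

Step 1 — centre the observation: (x - mu) = (-1, 3, 1).

Step 2 — invert Sigma (cofactor / det for 3×3, or solve directly):
  Sigma^{-1} = [[0.1818, 0.0455, -0.0227],
 [0.0455, 0.1364, -0.0682],
 [-0.0227, -0.0682, 0.2841]].

Step 3 — form the quadratic (x - mu)^T · Sigma^{-1} · (x - mu):
  Sigma^{-1} · (x - mu) = (-0.0682, 0.2955, 0.1023).
  (x - mu)^T · [Sigma^{-1} · (x - mu)] = (-1)·(-0.0682) + (3)·(0.2955) + (1)·(0.1023) = 1.0568.

Step 4 — take square root: d = √(1.0568) ≈ 1.028.

d(x, mu) = √(1.0568) ≈ 1.028


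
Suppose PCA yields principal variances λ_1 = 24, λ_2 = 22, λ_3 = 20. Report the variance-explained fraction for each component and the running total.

Step 1 — total variance = trace(Sigma) = Σ λ_i = 24 + 22 + 20 = 66.

Step 2 — fraction explained by component i = λ_i / Σ λ:
  PC1: 24/66 = 0.3636
  PC2: 22/66 = 0.3333
  PC3: 20/66 = 0.303

Step 3 — cumulative fraction after k components = (λ_1 + ... + λ_k) / Σ λ:
  k = 1: 24/66 = 0.3636
  k = 2: (24 + 22)/66 = 46/66 = 0.697
  k = 3: (24 + 22 + 20)/66 = 66/66 = 1

Summary (fraction, with percent):

explained: PC1 0.3636 (36.36%), PC2 0.3333 (33.33%), PC3 0.303 (30.3%);  cumulative: 0.3636, 0.697, 1


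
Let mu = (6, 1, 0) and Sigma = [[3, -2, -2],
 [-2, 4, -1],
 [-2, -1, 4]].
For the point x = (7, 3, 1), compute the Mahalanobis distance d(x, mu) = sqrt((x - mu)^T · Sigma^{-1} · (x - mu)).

Step 1 — centre the observation: (x - mu) = (1, 2, 1).

Step 2 — invert Sigma (cofactor / det for 3×3, or solve directly):
  Sigma^{-1} = [[3, 2, 2],
 [2, 1.6, 1.4],
 [2, 1.4, 1.6]].

Step 3 — form the quadratic (x - mu)^T · Sigma^{-1} · (x - mu):
  Sigma^{-1} · (x - mu) = (9, 6.6, 6.4).
  (x - mu)^T · [Sigma^{-1} · (x - mu)] = (1)·(9) + (2)·(6.6) + (1)·(6.4) = 28.6.

Step 4 — take square root: d = √(28.6) ≈ 5.3479.

d(x, mu) = √(28.6) ≈ 5.3479
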